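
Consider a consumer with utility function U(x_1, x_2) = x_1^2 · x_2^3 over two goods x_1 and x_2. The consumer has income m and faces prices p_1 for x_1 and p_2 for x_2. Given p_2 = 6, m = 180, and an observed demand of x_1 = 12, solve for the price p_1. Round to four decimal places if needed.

p_1 = 6

The MRS is (2/3)·x_2/x_1. Set MRS = p_1/p_2.
So 2·p_2·x_2 = 3·p_1·x_1; combined with the budget, a share 0.4 of income goes to x_1.
Demand: x_1*(p_1,p_2,m) = 0.4·m/p_1 and x_2* = 0.6·m/p_2.
Set x_1* = 12 in the demand function and solve for p_1: p_1 = 6.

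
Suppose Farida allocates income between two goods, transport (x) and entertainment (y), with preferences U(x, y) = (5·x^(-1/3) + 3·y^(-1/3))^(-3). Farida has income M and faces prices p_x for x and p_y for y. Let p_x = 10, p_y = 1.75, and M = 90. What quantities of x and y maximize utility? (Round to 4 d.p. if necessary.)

x* = 6.246, y* = 15.7374

With the ratio pinned down, the budget gives x* = M/(p_x + p_y·(y/x)) and y* = (y/x)·x*.
Numerically y/x = 2.519619, so x* = 90/(10 + 1.75·2.519619) = 6.246 and y* = 2.519619·6.246 = 15.7374.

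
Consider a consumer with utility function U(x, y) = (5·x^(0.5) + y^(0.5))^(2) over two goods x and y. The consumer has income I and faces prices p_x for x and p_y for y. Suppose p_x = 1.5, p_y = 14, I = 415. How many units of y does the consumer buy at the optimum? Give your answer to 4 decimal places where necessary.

y* = 0.1265

MRS = MU_x/MU_y = 5·(y/x)^(0.5). Set equal to p_x/p_y.
Hence y/x = ((1/5)·p_x/p_y)^(1/(0.5)), i.e. raised to the 2 power.
With the ratio pinned down, the budget gives x* = I/(p_x + p_y·(y/x)) and y* = (y/x)·x*.
Numerically y/x = 0.000459, so x* = 415/(1.5 + 14·0.000459) = 275.486 and y* = 0.000459·275.486 = 0.1265.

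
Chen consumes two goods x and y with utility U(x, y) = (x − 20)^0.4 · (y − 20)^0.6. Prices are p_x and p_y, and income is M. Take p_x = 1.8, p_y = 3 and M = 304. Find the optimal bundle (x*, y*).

x* = 66.2222, y* = 61.6

Let x' = x−20, y' = y−20. MRS = (2/3)·y'/x' = p_x/p_y.
After buying the subsistence bundle (20, 20), a share 0.4 of the remaining income goes to x: x* = 20 + 0.4·(M − 20p_x − 20p_y)/p_x.
Discretionary income = 304 − 20·1.8 − 20·3 = 208; x* = 20 + 0.4·208/1.8 = 66.2222; y* = 20 + 0.6·208/3 = 61.6.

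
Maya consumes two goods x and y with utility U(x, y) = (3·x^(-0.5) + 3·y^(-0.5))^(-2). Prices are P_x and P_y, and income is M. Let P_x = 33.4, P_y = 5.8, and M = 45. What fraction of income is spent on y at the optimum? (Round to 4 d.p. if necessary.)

share on y = 0.3581

MRS = MU_x/MU_y = (y/x)^(1.5). Set equal to P_x/P_y.
Solve for the ratio: y/x = [P_x/P_y]^(2/3).
With the ratio pinned down, the budget gives x* = M/(P_x + P_y·(y/x)) and y* = (y/x)·x*.
Numerically y/x = 3.212765, so x* = 45/(33.4 + 5.8·3.212765) = 0.8648 and y* = 3.212765·0.8648 = 2.7785.
Expenditure on y: 5.8·2.7785 = 16.1151; share = 0.3581.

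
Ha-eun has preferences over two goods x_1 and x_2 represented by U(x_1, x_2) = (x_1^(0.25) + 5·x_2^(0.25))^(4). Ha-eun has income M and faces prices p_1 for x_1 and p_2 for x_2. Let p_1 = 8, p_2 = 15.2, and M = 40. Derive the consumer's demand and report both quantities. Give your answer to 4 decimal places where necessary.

Substitute x_2 = (x_2/x_1)·x_1 into the budget: x_1* = M/(p_1 + p_2·(x_2/x_1)).
Numerically x_2/x_1 = 3.633194, so x_1* = 40/(8 + 15.2·3.633194) = 0.6327 and x_2* = 3.633194·0.6327 = 2.2986.

x_1* = 0.6327, x_2* = 2.2986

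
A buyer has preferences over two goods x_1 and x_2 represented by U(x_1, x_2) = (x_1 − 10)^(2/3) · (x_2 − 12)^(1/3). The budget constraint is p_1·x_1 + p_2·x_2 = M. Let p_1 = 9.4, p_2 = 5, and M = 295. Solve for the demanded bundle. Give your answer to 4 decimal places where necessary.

x_1* = 20, x_2* = 21.4

Let x_1' = x_1−10, x_2' = x_2−12. MRS = 2·x_2'/x_1' = p_1/p_2.
After buying the subsistence bundle (10, 12), a share 2/3 of the remaining income goes to x_1: x_1* = 10 + 2/3·(M − 10p_1 − 12p_2)/p_1.
Discretionary income = 295 − 10·9.4 − 12·5 = 141; x_1* = 10 + 2/3·141/9.4 = 20; x_2* = 12 + 1/3·141/5 = 21.4.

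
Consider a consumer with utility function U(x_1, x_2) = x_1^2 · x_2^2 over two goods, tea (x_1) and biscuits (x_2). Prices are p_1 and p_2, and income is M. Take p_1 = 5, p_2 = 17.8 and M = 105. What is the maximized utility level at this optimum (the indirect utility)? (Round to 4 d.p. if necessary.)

MU_x_1/MU_x_2 = (2·x_2)/(2·x_1); tangency sets this equal to p_1/p_2.
Rearranging, p_2·x_2 = p_1·x_1. Substituting into the budget gives p_1·x_1·(1 + 1) = M.
Demand: x_1*(p_1,p_2,M) = 0.5·M/p_1 and x_2* = 0.5·M/p_2.
At p_1=5, p_2=17.8, M=105: x_1* = 0.5·105/5 = 10.5, x_2* = 2.9494.
Utility at the optimum: U(10.5, 2.9494) = 959.0852.

V = 959.0852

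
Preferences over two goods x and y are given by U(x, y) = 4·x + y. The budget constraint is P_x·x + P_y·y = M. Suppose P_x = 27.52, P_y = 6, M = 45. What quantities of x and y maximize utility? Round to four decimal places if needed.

Linear utility — the consumer picks whichever good has higher MU/price: 4/27.52 = 0.1453 vs 1/6 = 0.1667.
y gives more utility per dollar, so spend all income on y: y* = M/P_y, x* = 0.
Numerically: x* = 0, y* = 7.5.

x* = 0, y* = 7.5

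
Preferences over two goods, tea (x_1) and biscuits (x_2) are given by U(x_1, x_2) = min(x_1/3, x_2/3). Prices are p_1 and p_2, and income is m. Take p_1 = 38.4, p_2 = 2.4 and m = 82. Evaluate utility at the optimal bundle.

V = 0.6699

Leontief preferences: the optimum is at the kink where x_1/3 = x_2/3, i.e. x_2 = x_1.
Budget: p_1·x_1 + p_2·x_1 = m, so (3·p_1 + 3·p_2)·x_1 = 3·m.
Demand: x_1*(p_1,p_2,m) = 3·m/(3·p_1 + 3·p_2), x_2* = 3·m/(3·p_1 + 3·p_2).
Here 3·38.4 + 3·2.4 = 122.4, giving x_1* = 2.0098 and x_2* = 2.0098.
Utility at the optimum: U(2.0098, 2.0098) = 0.6699.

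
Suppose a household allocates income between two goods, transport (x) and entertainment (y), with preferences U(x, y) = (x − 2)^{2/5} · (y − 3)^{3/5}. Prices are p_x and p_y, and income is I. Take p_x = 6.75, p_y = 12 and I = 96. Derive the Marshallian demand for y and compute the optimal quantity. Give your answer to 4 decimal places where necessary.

This is Cobb-Douglas in (x−2, y−3): tangency gives 0.4·p_y·(y−3) = 0.6·p_x·(x−2).
After buying the subsistence bundle (2, 3), a share 0.4 of the remaining income goes to x: x* = 2 + 0.4·(I − 2p_x − 3p_y)/p_x.
Discretionary income = 96 − 2·6.75 − 3·12 = 46.5; y* = 3 + 0.6·46.5/12 = 5.325.

y* = 5.325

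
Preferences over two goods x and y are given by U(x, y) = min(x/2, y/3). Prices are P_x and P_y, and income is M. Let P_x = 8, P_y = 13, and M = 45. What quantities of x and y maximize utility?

Demand: x*(P_x,P_y,M) = 2·M/(2·P_x + 3·P_y), y* = 3·M/(2·P_x + 3·P_y).
Here 2·8 + 3·13 = 55, giving x* = 1.6364 and y* = 2.4545.

x* = 1.6364, y* = 2.4545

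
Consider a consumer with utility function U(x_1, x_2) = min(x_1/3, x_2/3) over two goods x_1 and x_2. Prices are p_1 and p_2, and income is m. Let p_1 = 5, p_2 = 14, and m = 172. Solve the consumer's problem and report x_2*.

Leontief preferences: the optimum is at the kink where x_1/3 = x_2/3, i.e. x_2 = x_1.
Budget: p_1·x_1 + p_2·x_1 = m, so (3·p_1 + 3·p_2)·x_1 = 3·m.
Demand: x_1*(p_1,p_2,m) = 3·m/(3·p_1 + 3·p_2), x_2* = 3·m/(3·p_1 + 3·p_2).
Here 3·5 + 3·14 = 57, giving x_2* = 9.0526.

x_2* = 9.0526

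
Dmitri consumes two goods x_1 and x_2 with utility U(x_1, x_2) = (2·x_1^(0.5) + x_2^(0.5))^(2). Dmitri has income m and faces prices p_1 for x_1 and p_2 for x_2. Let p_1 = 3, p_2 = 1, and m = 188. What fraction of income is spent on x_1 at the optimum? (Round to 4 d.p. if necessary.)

share on x_1 = 0.5714

MU_x_1 ∝ 2·x_1^(-0.5), MU_x_2 ∝ x_2^(-0.5), so MRS = 2·(x_2/x_1)^(0.5) = p_1/p_2.
Hence x_2/x_1 = ((1/2)·p_1/p_2)^(1/(0.5)), i.e. raised to the 2 power.
Substitute x_2 = (x_2/x_1)·x_1 into the budget: x_1* = m/(p_1 + p_2·(x_2/x_1)).
Numerically x_2/x_1 = 2.25, so x_1* = 188/(3 + 1·2.25) = 35.8095 and x_2* = 2.25·35.8095 = 80.5714.
Expenditure on x_1: 3·35.8095 = 107.4286; share = 0.5714.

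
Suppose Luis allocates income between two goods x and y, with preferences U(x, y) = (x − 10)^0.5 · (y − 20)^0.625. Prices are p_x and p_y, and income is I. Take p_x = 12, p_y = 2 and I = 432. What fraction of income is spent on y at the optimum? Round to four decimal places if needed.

MRS = (4/5)·(y−20)/(x−10). Tangency with p_x/p_y gives y−20 = (5/4)·(p_x/p_y)·(x−10).
Substituting into the budget: x* = 10 + 4/9·(I − 10·p_x − 20·p_y)/p_x, and y* = 20 + 5/9·(…)/p_y.
Discretionary income = 432 − 10·12 − 20·2 = 272; x* = 10 + 4/9·272/12 = 20.0741; y* = 20 + 5/9·272/2 = 95.5556.
Expenditure on y: 2·95.5556 = 191.1111; share = 0.4424.

share on y = 0.4424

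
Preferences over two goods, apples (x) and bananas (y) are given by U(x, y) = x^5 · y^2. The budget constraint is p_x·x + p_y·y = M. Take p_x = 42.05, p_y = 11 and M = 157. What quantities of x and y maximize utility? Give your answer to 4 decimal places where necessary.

The MRS is (5/2)·y/x. Set MRS = p_x/p_y.
So 5·p_y·y = 2·p_x·x; combined with the budget, a share 5/7 of income goes to x.
Demand: x*(p_x,p_y,M) = 5/7·M/p_x and y* = 2/7·M/p_y.
At p_x=42.05, p_y=11, M=157: x* = 5/7·157/42.05 = 2.6669, y* = 4.0779.

x* = 2.6669, y* = 4.0779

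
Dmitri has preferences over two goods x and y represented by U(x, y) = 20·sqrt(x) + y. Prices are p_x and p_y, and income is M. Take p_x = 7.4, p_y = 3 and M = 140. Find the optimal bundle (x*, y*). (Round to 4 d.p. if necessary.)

Utility is quasi-linear in y; the FOC for x is 10/√x = p_x/p_y.
Thus x* = (10·p_y/p_x)² — independent of M — with the rest of income spent on y.
Plugging in: x* = (10·3/7.4)² = 16.4354, y* = 6.1261.

x* = 16.4354, y* = 6.1261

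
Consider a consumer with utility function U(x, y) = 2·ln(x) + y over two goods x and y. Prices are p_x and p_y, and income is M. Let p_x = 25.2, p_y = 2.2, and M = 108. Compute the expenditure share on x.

share on x = 0.0407

MU_x = 2/x, MU_y = 1. Tangency: 2/x = p_x/p_y.
So x*(p_x,p_y) = 2·p_y/p_x, independent of income; and y* = (M − 2·p_y)/p_y.
At the given prices: x* = 2·2.2/25.2 = 0.1746, and y* = 47.0909.
Expenditure on x: 25.2·0.1746 = 4.4; share = 0.0407.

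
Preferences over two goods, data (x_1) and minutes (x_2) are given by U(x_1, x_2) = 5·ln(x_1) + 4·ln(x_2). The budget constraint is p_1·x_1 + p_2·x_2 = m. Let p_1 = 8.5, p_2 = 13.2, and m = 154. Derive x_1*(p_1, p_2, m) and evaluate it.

x_1* = 10.0654

Tangency: MRS = (5/4)·x_2/x_1 = p_1/p_2.
So 5·p_2·x_2 = 4·p_1·x_1; combined with the budget, a share 5/9 of income goes to x_1.
Demand: x_1*(p_1,p_2,m) = 5/9·m/p_1 and x_2* = 4/9·m/p_2.
At p_1=8.5, p_2=13.2, m=154: x_1* = 5/9·154/8.5 = 10.0654.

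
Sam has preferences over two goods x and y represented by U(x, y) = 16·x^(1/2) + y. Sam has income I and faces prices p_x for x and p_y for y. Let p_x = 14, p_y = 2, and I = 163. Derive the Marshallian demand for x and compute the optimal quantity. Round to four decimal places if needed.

Set MRS = p_x/p_y: 8·x^(−1/2) = p_x/p_y.
Solve: √x = 8·p_y/p_x, so x*(p_x,p_y) = (8·p_y/p_x)², and y* = (I − p_x·x*)/p_y.
Plugging in: x* = (8·2/14)² = 1.3061.

x* = 1.3061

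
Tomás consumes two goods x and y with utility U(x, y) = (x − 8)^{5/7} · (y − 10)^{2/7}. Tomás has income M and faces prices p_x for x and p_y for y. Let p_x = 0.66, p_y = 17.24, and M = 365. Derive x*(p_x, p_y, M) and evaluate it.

After buying the subsistence bundle (8, 10), a share 5/7 of the remaining income goes to x: x* = 8 + 5/7·(M − 8p_x − 10p_y)/p_x.
Discretionary income = 365 − 8·0.66 − 10·17.24 = 187.32; x* = 8 + 5/7·187.32/0.66 = 210.7273.

x* = 210.7273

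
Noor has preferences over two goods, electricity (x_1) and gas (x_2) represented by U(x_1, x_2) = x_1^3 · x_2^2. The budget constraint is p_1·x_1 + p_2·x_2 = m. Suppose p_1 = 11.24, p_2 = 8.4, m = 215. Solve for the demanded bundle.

x_1* = 11.4769, x_2* = 10.2381

MU_x_1/MU_x_2 = (3·x_2)/(2·x_1); tangency sets this equal to p_1/p_2.
Rearranging, p_2·x_2 = (2/3)·p_1·x_1. Substituting into the budget gives p_1·x_1·(1 + (2/3)) = m.
Demand: x_1*(p_1,p_2,m) = 0.6·m/p_1 and x_2* = 0.4·m/p_2.
At p_1=11.24, p_2=8.4, m=215: x_1* = 0.6·215/11.24 = 11.4769, x_2* = 10.2381.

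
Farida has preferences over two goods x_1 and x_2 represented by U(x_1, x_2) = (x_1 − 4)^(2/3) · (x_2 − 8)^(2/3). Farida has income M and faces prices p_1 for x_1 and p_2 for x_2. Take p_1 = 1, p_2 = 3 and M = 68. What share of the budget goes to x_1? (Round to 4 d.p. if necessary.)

Discretionary income = 68 − 4·1 − 8·3 = 40; x_1* = 4 + 0.5·40/1 = 24; x_2* = 8 + 0.5·40/3 = 14.6667.
Expenditure on x_1: 1·24 = 24; share = 0.3529.

share on x_1 = 0.3529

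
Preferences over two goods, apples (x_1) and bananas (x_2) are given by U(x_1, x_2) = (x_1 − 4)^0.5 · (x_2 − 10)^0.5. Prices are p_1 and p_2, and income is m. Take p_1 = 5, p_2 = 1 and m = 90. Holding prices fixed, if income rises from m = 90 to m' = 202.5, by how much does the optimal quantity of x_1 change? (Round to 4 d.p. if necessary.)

Let x_1' = x_1−4, x_2' = x_2−10. MRS = x_2'/x_1' = p_1/p_2.
Substituting into the budget: x_1* = 4 + 0.5·(m − 4·p_1 − 10·p_2)/p_1, and x_2* = 10 + 0.5·(…)/p_2.
Discretionary income = 90 − 4·5 − 10·1 = 60; x_1* = 4 + 0.5·60/5 = 10.
At m' = 202.5: x_1* = 21.25. Change: 21.25 − 10 = 11.25.

Δx_1* = 11.25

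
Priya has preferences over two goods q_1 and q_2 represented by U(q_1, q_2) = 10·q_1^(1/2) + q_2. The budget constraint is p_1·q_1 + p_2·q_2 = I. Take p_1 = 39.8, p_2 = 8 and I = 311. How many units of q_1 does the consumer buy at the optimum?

q_1* = 1.0101

MU_q_1 = 5/√q_1, MU_q_2 = 1. Tangency: 5/√q_1 = p_1/p_2.
Solve: √q_1 = 5·p_2/p_1, so q_1*(p_1,p_2) = (5·p_2/p_1)², and q_2* = (I − p_1·q_1*)/p_2.
Plugging in: q_1* = (5·8/39.8)² = 1.0101.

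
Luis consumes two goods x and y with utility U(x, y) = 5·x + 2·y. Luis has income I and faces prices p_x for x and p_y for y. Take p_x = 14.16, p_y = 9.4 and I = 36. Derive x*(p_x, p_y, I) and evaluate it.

Perfect substitutes: compare marginal utility per dollar. 5/p_x vs 2/p_y → 0.3531 vs 0.2128.
x gives more utility per dollar, so spend all income on x: x* = I/p_x, y* = 0.
Numerically: x* = 2.5424, y* = 0.

x* = 2.5424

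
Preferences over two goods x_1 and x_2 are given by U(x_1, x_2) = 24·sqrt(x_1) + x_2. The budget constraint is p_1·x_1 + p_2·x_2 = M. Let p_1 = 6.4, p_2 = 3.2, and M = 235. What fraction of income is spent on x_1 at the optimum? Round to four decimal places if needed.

Utility is quasi-linear in x_2; the FOC for x_1 is 12/√x_1 = p_1/p_2.
Thus x_1* = (12·p_2/p_1)² — independent of M — with the rest of income spent on x_2.
Plugging in: x_1* = (12·3.2/6.4)² = 36, x_2* = 1.4375.
Expenditure on x_1: 6.4·36 = 230.4; share = 0.9804.

share on x_1 = 0.9804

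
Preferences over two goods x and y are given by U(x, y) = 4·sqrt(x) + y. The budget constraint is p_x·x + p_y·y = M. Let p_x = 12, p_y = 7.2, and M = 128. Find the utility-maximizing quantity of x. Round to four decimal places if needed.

x* = 1.44

MU_x = 2/√x, MU_y = 1. Tangency: 2/√x = p_x/p_y.
Thus x* = (2·p_y/p_x)² — independent of M — with the rest of income spent on y.
Plugging in: x* = (2·7.2/12)² = 1.44.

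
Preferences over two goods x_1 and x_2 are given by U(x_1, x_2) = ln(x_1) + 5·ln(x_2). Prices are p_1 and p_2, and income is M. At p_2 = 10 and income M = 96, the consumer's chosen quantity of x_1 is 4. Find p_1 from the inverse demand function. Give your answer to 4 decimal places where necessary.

Tangency: MRS = (1/5)·x_2/x_1 = p_1/p_2.
Rearranging, p_2·x_2 = 5·p_1·x_1. Substituting into the budget gives p_1·x_1·(1 + 5) = M.
Demand: x_1*(p_1,p_2,M) = 1/6·M/p_1 and x_2* = 5/6·M/p_2.
Set x_1* = 4 in the demand function and solve for p_1: p_1 = 4.

p_1 = 4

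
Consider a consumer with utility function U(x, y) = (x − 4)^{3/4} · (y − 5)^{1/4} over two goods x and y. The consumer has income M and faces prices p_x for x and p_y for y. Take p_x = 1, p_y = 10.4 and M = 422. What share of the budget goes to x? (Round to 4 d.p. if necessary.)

Discretionary income = 422 − 4·1 − 5·10.4 = 366; x* = 4 + 0.75·366/1 = 278.5; y* = 5 + 0.25·366/10.4 = 13.7981.
Expenditure on x: 1·278.5 = 278.5; share = 0.66.

share on x = 0.66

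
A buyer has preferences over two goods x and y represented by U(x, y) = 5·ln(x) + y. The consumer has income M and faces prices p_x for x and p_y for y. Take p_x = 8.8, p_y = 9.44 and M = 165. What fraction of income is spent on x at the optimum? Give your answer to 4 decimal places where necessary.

share on x = 0.2861

MU_x = 5/x, MU_y = 1. Tangency: 5/x = p_x/p_y.
So x*(p_x,p_y) = 5·p_y/p_x, independent of income; and y* = (M − 5·p_y)/p_y.
At the given prices: x* = 5·9.44/8.8 = 5.3636, and y* = 12.4788.
Expenditure on x: 8.8·5.3636 = 47.2; share = 0.2861.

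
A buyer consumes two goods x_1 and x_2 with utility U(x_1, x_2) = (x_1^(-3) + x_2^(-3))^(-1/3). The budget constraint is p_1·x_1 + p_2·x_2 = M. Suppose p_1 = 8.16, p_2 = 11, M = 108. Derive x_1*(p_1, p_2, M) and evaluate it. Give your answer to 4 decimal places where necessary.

x_1* = 5.8796

From the CES first-order condition, (x_2/x_1)^(4) = p_1/p_2.
Solve for the ratio: x_2/x_1 = [p_1/p_2]^(0.25).
Substitute x_2 = (x_2/x_1)·x_1 into the budget: x_1* = M/(p_1 + p_2·(x_2/x_1)).
Numerically x_2/x_1 = 0.928056, so x_1* = 108/(8.16 + 11·0.928056) = 5.8796.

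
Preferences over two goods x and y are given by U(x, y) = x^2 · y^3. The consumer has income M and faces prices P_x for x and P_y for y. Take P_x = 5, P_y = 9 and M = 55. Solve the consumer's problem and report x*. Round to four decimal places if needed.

Demand: x*(P_x,P_y,M) = 0.4·M/P_x and y* = 0.6·M/P_y.
At P_x=5, P_y=9, M=55: x* = 0.4·55/5 = 4.4.

x* = 4.4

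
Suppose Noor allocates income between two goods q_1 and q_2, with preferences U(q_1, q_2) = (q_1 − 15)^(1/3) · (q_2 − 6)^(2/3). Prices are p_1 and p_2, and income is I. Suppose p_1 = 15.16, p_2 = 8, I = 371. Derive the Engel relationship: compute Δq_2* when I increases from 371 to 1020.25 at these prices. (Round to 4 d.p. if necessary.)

Δq_2* = 54.1042

Let q_1' = q_1−15, q_2' = q_2−6. MRS = (1/2)·q_2'/q_1' = p_1/p_2.
Substituting into the budget: q_1* = 15 + 1/3·(I − 15·p_1 − 6·p_2)/p_1, and q_2* = 6 + 2/3·(…)/p_2.
Discretionary income = 371 − 15·15.16 − 6·8 = 95.6; q_2* = 6 + 2/3·95.6/8 = 13.9667.
At I' = 1020.25: q_2* = 68.0708. Change: 68.0708 − 13.9667 = 54.1042.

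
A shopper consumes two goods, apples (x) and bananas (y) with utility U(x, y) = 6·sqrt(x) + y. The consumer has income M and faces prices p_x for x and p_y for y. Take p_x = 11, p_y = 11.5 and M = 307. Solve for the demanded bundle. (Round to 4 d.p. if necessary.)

x* = 9.8368, y* = 17.2866

Set MRS = p_x/p_y: 3·x^(−1/2) = p_x/p_y.
Thus x* = (3·p_y/p_x)² — independent of M — with the rest of income spent on y.
Plugging in: x* = (3·11.5/11)² = 9.8368, y* = 17.2866.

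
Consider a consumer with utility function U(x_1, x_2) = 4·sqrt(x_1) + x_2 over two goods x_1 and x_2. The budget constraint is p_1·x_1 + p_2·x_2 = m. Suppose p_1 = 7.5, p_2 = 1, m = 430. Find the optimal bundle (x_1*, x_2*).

Thus x_1* = (2·p_2/p_1)² — independent of m — with the rest of income spent on x_2.
Plugging in: x_1* = (2·1/7.5)² = 0.0711, x_2* = 429.4667.

x_1* = 0.0711, x_2* = 429.4667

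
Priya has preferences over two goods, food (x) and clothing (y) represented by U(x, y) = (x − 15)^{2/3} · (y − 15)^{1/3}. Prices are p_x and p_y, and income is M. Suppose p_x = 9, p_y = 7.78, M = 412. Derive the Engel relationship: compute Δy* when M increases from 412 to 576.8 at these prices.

This is Cobb-Douglas in (x−15, y−15): tangency gives 2/3·p_y·(y−15) = 1/3·p_x·(x−15).
Substituting into the budget: x* = 15 + 2/3·(M − 15·p_x − 15·p_y)/p_x, and y* = 15 + 1/3·(…)/p_y.
Discretionary income = 412 − 15·9 − 15·7.78 = 160.3; y* = 15 + 1/3·160.3/7.78 = 21.868.
At M' = 576.8: y* = 28.9289. Change: 28.9289 − 21.868 = 7.0608.

Δy* = 7.0608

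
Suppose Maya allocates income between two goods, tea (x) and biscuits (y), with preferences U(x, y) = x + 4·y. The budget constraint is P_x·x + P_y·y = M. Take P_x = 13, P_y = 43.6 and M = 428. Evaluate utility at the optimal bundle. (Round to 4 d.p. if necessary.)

y gives more utility per dollar, so spend all income on y: y* = M/P_y, x* = 0.
Numerically: x* = 0, y* = 9.8165.
Utility at the optimum: U(0, 9.8165) = 39.2661.

V = 39.2661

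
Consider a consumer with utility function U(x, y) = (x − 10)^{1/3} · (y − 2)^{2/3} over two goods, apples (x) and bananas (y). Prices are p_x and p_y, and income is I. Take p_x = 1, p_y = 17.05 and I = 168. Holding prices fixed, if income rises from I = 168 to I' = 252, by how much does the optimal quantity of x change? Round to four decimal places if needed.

MRS = (1/2)·(y−2)/(x−10). Tangency with p_x/p_y gives y−2 = 2·(p_x/p_y)·(x−10).
Substituting into the budget: x* = 10 + 1/3·(I − 10·p_x − 2·p_y)/p_x, and y* = 2 + 2/3·(…)/p_y.
Discretionary income = 168 − 10·1 − 2·17.05 = 123.9; x* = 10 + 1/3·123.9/1 = 51.3.
At I' = 252: x* = 79.3. Change: 79.3 − 51.3 = 28.

Δx* = 28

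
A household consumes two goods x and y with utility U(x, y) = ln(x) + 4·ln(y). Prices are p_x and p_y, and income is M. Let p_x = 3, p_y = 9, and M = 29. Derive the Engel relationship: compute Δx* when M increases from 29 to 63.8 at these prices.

Δx* = 2.32

The MRS is (1/4)·y/x. Set MRS = p_x/p_y.
Rearranging, p_y·y = 4·p_x·x. Substituting into the budget gives p_x·x·(1 + 4) = M.
Demand: x*(p_x,p_y,M) = 0.2·M/p_x and y* = 0.8·M/p_y.
At p_x=3, p_y=9, M=29: x* = 0.2·29/3 = 1.9333.
At M' = 63.8: x* = 4.2533. Change: 4.2533 − 1.9333 = 2.32.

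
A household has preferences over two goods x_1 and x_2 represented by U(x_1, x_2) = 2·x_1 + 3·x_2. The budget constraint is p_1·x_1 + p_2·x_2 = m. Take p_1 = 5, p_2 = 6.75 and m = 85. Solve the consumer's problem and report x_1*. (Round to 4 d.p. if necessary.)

x_1* = 0

Linear utility — the consumer picks whichever good has higher MU/price: 2/5 = 0.4 vs 3/6.75 = 0.4444.
x_2 gives more utility per dollar, so spend all income on x_2: x_2* = m/p_2, x_1* = 0.
Numerically: x_1* = 0, x_2* = 12.5926.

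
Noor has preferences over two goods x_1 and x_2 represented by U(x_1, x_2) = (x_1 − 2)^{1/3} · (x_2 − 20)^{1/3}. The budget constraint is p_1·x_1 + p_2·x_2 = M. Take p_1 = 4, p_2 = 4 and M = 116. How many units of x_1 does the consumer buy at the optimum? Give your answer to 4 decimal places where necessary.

x_1* = 5.5

MRS = (x_2−20)/(x_1−2). Tangency with p_1/p_2 gives x_2−20 = (p_1/p_2)·(x_1−2).
Substituting into the budget: x_1* = 2 + 0.5·(M − 2·p_1 − 20·p_2)/p_1, and x_2* = 20 + 0.5·(…)/p_2.
Discretionary income = 116 − 2·4 − 20·4 = 28; x_1* = 2 + 0.5·28/4 = 5.5.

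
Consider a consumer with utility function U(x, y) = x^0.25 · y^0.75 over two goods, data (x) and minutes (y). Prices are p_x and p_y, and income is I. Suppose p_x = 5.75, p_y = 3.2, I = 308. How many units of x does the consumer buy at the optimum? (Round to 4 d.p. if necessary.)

x* = 13.3913

Tangency: MRS = (1/3)·y/x = p_x/p_y.
So 0.25·p_y·y = 0.75·p_x·x; combined with the budget, a share 0.25 of income goes to x.
Demand: x*(p_x,p_y,I) = 0.25·I/p_x and y* = 0.75·I/p_y.
At p_x=5.75, p_y=3.2, I=308: x* = 0.25·308/5.75 = 13.3913.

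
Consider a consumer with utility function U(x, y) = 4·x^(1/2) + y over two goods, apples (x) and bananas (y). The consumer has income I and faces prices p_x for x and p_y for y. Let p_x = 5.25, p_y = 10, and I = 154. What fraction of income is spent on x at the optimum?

Solve: √x = 2·p_y/p_x, so x*(p_x,p_y) = (2·p_y/p_x)², and y* = (I − p_x·x*)/p_y.
Plugging in: x* = (2·10/5.25)² = 14.5125, y* = 7.781.
Expenditure on x: 5.25·14.5125 = 76.1905; share = 0.4947.

share on x = 0.4947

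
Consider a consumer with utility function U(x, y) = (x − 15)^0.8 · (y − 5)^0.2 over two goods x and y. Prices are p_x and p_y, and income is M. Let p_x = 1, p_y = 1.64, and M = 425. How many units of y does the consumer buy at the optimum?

This is Cobb-Douglas in (x−15, y−5): tangency gives 0.8·p_y·(y−5) = 0.2·p_x·(x−15).
After buying the subsistence bundle (15, 5), a share 0.8 of the remaining income goes to x: x* = 15 + 0.8·(M − 15p_x − 5p_y)/p_x.
Discretionary income = 425 − 15·1 − 5·1.64 = 401.8; y* = 5 + 0.2·401.8/1.64 = 54.

y* = 54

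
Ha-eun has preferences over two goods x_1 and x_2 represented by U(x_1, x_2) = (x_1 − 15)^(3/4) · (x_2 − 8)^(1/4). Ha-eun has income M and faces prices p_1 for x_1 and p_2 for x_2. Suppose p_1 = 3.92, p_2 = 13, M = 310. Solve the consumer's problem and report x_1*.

x_1* = 43.1633

MRS = 3·(x_2−8)/(x_1−15). Tangency with p_1/p_2 gives x_2−8 = (1/3)·(p_1/p_2)·(x_1−15).
After buying the subsistence bundle (15, 8), a share 0.75 of the remaining income goes to x_1: x_1* = 15 + 0.75·(M − 15p_1 − 8p_2)/p_1.
Discretionary income = 310 − 15·3.92 − 8·13 = 147.2; x_1* = 15 + 0.75·147.2/3.92 = 43.1633.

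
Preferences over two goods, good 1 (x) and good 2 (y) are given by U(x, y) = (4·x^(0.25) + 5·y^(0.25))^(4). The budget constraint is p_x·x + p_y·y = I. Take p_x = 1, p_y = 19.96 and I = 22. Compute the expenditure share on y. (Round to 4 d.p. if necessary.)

Substitute y = (y/x)·x into the budget: x* = I/(p_x + p_y·(y/x)).
Numerically y/x = 0.024869, so x* = 22/(1 + 19.96·0.024869) = 14.702 and y* = 0.024869·14.702 = 0.3656.
Expenditure on y: 19.96·0.3656 = 7.298; share = 0.3317.

share on y = 0.3317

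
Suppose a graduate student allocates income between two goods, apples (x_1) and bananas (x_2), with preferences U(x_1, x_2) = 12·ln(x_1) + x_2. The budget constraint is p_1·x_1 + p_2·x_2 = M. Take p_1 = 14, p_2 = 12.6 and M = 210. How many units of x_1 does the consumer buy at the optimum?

MU_x_1 = 12/x_1, MU_x_2 = 1. Tangency: 12/x_1 = p_1/p_2.
So x_1*(p_1,p_2) = 12·p_2/p_1, independent of income; and x_2* = (M − 12·p_2)/p_2.
At the given prices: x_1* = 12·12.6/14 = 10.8.

x_1* = 10.8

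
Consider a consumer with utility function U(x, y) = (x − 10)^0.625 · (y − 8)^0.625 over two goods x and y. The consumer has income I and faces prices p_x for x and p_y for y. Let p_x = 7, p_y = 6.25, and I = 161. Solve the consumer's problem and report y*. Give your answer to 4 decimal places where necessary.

y* = 11.28

MRS = (y−8)/(x−10). Tangency with p_x/p_y gives y−8 = (p_x/p_y)·(x−10).
After buying the subsistence bundle (10, 8), a share 0.5 of the remaining income goes to x: x* = 10 + 0.5·(I − 10p_x − 8p_y)/p_x.
Discretionary income = 161 − 10·7 − 8·6.25 = 41; y* = 8 + 0.5·41/6.25 = 11.28.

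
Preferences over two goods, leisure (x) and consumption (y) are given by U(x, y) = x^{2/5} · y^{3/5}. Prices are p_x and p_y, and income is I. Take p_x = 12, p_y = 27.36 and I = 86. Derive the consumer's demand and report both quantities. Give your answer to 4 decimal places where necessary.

The MRS is (2/3)·y/x. Set MRS = p_x/p_y.
So 0.4·p_y·y = 0.6·p_x·x; combined with the budget, a share 0.4 of income goes to x.
Demand: x*(p_x,p_y,I) = 0.4·I/p_x and y* = 0.6·I/p_y.
At p_x=12, p_y=27.36, I=86: x* = 0.4·86/12 = 2.8667, y* = 1.886.

x* = 2.8667, y* = 1.886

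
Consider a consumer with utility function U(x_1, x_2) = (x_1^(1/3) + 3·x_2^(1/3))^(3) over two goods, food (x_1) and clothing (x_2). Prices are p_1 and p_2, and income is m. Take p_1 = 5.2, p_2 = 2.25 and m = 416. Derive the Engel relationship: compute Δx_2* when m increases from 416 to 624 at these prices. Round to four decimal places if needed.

Δx_2* = 82.0567

MRS = MU_x_1/MU_x_2 = (1/3)·(x_2/x_1)^(2/3). Set equal to p_1/p_2.
Hence x_2/x_1 = (3·p_1/p_2)^(1/(2/3)), i.e. raised to the 1.5 power.
Substitute x_2 = (x_2/x_1)·x_1 into the budget: x_1* = m/(p_1 + p_2·(x_2/x_1)).
Numerically x_2/x_1 = 18.256315, so x_1* = 416/(5.2 + 2.25·18.256315) = 8.9894 and x_2* = 18.256315·8.9894 = 164.1134.
At m' = 624: x_2* = 246.1701. Change: 246.1701 − 164.1134 = 82.0567.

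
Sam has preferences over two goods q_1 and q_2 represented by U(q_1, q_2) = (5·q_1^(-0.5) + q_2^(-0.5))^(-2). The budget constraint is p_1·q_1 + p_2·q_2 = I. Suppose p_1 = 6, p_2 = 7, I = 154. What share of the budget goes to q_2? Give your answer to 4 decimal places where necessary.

share on q_2 = 0.2647

From the CES first-order condition, 5·(q_2/q_1)^(1.5) = p_1/p_2.
Hence q_2/q_1 = ((1/5)·p_1/p_2)^(1/(1.5)), i.e. raised to the 2/3 power.
With the ratio pinned down, the budget gives q_1* = I/(p_1 + p_2·(q_2/q_1)) and q_2* = (q_2/q_1)·q_1*.
Numerically q_2/q_1 = 0.308595, so q_1* = 154/(6 + 7·0.308595) = 18.8722 and q_2* = 0.308595·18.8722 = 5.8239.
Expenditure on q_2: 7·5.8239 = 40.767; share = 0.2647.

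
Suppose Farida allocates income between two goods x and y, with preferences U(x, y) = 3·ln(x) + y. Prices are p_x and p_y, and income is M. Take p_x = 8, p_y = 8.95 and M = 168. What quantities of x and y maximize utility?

So x*(p_x,p_y) = 3·p_y/p_x, independent of income; and y* = (M − 3·p_y)/p_y.
At the given prices: x* = 3·8.95/8 = 3.3563, and y* = 15.7709.

x* = 3.3563, y* = 15.7709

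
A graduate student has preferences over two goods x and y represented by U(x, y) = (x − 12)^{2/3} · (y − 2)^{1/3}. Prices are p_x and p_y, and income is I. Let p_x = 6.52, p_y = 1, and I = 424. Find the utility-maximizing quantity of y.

y* = 116.5867

MRS = 2·(y−2)/(x−12). Tangency with p_x/p_y gives y−2 = (1/2)·(p_x/p_y)·(x−12).
After buying the subsistence bundle (12, 2), a share 2/3 of the remaining income goes to x: x* = 12 + 2/3·(I − 12p_x − 2p_y)/p_x.
Discretionary income = 424 − 12·6.52 − 2·1 = 343.76; y* = 2 + 1/3·343.76/1 = 116.5867.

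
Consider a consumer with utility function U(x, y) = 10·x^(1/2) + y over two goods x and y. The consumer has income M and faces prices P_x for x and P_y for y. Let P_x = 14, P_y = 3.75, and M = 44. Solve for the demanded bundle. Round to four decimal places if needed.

MU_x = 5/√x, MU_y = 1. Tangency: 5/√x = P_x/P_y.
Thus x* = (5·P_y/P_x)² — independent of M — with the rest of income spent on y.
Plugging in: x* = (5·3.75/14)² = 1.7937, y* = 5.0369.

x* = 1.7937, y* = 5.0369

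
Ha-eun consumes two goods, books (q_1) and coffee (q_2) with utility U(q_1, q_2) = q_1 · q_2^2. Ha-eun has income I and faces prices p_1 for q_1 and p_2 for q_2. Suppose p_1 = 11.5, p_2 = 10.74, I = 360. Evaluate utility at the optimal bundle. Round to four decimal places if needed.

MU_q_1/MU_q_2 = (q_2)/(2·q_1); tangency sets this equal to p_1/p_2.
Rearranging, p_2·q_2 = 2·p_1·q_1. Substituting into the budget gives p_1·q_1·(1 + 2) = I.
Demand: q_1*(p_1,p_2,I) = 1/3·I/p_1 and q_2* = 2/3·I/p_2.
At p_1=11.5, p_2=10.74, I=360: q_1* = 1/3·360/11.5 = 10.4348, q_2* = 22.3464.
Utility at the optimum: U(10.4348, 22.3464) = 5210.7151.

V = 5210.7151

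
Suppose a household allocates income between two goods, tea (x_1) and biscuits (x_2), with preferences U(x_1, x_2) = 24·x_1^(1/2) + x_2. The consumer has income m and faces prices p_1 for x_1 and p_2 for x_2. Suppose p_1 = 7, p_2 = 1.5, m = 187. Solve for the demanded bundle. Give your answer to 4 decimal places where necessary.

Thus x_1* = (12·p_2/p_1)² — independent of m — with the rest of income spent on x_2.
Plugging in: x_1* = (12·1.5/7)² = 6.6122, x_2* = 93.8095.

x_1* = 6.6122, x_2* = 93.8095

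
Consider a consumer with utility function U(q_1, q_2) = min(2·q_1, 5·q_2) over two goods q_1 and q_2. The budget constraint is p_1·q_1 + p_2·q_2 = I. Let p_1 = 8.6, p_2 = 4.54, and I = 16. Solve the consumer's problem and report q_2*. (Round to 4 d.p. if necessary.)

q_2* = 0.6144

With perfect complements, no substitution: consume in ratio q_1:q_2 = 5:2.
Budget: p_1·q_1 + p_2·(2/5)·q_1 = I, so (5·p_1 + 2·p_2)·q_1 = 5·I.
Demand: q_1*(p_1,p_2,I) = 5·I/(5·p_1 + 2·p_2), q_2* = 2·I/(5·p_1 + 2·p_2).
Here 5·8.6 + 2·4.54 = 52.08, giving q_2* = 0.6144.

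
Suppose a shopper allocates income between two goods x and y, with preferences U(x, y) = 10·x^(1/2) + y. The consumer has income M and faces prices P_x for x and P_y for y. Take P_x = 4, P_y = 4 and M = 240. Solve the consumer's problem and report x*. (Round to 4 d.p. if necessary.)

x* = 25

Set MRS = P_x/P_y: 5·x^(−1/2) = P_x/P_y.
Solve: √x = 5·P_y/P_x, so x*(P_x,P_y) = (5·P_y/P_x)², and y* = (M − P_x·x*)/P_y.
Plugging in: x* = (5·4/4)² = 25.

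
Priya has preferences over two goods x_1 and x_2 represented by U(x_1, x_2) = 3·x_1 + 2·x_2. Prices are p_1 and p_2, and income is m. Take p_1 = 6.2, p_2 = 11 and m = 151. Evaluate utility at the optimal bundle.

Perfect substitutes: compare marginal utility per dollar. 3/p_1 vs 2/p_2 → 0.4839 vs 0.1818.
x_1 gives more utility per dollar, so spend all income on x_1: x_1* = m/p_1, x_2* = 0.
Numerically: x_1* = 24.3548, x_2* = 0.
Utility at the optimum: U(24.3548, 0) = 73.0645.

V = 73.0645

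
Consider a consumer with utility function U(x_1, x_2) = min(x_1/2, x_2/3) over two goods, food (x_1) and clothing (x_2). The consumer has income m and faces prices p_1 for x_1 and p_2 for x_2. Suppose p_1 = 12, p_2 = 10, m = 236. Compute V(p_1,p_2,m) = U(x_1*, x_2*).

V = 4.3704

With perfect complements, no substitution: consume in ratio x_1:x_2 = 2:3.
Budget: p_1·x_1 + p_2·(3/2)·x_1 = m, so (2·p_1 + 3·p_2)·x_1 = 2·m.
Demand: x_1*(p_1,p_2,m) = 2·m/(2·p_1 + 3·p_2), x_2* = 3·m/(2·p_1 + 3·p_2).
Here 2·12 + 3·10 = 54, giving x_1* = 8.7407 and x_2* = 13.1111.
Utility at the optimum: U(8.7407, 13.1111) = 4.3704.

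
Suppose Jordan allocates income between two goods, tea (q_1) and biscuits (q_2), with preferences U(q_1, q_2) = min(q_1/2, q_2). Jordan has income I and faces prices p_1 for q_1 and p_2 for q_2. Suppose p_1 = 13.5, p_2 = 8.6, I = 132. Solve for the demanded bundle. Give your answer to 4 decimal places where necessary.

With perfect complements, no substitution: consume in ratio q_1:q_2 = 2:1.
Budget: p_1·q_1 + p_2·(1/2)·q_1 = I, so (2·p_1 + p_2)·q_1 = 2·I.
Demand: q_1*(p_1,p_2,I) = 2·I/(2·p_1 + p_2), q_2* = I/(2·p_1 + p_2).
Here 2·13.5 + 8.6 = 35.6, giving q_1* = 7.4157 and q_2* = 3.7079.

q_1* = 7.4157, q_2* = 3.7079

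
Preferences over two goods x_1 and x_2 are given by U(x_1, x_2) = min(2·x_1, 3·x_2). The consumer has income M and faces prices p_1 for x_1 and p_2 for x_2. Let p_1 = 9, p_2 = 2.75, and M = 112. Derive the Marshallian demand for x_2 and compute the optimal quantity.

x_2* = 6.8923

Leontief preferences: the optimum is at the kink where x_1/3 = x_2/2, i.e. x_2 = (2/3)·x_1.
Budget: p_1·x_1 + p_2·(2/3)·x_1 = M, so (3·p_1 + 2·p_2)·x_1 = 3·M.
Demand: x_1*(p_1,p_2,M) = 3·M/(3·p_1 + 2·p_2), x_2* = 2·M/(3·p_1 + 2·p_2).
Here 3·9 + 2·2.75 = 32.5, giving x_2* = 6.8923.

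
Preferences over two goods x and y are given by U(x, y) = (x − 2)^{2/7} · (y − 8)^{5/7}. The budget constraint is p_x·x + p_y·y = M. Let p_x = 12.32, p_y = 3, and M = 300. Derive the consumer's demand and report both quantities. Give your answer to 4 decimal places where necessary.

x* = 7.8293, y* = 67.8476

This is Cobb-Douglas in (x−2, y−8): tangency gives 2/7·p_y·(y−8) = 5/7·p_x·(x−2).
After buying the subsistence bundle (2, 8), a share 2/7 of the remaining income goes to x: x* = 2 + 2/7·(M − 2p_x − 8p_y)/p_x.
Discretionary income = 300 − 2·12.32 − 8·3 = 251.36; x* = 2 + 2/7·251.36/12.32 = 7.8293; y* = 8 + 5/7·251.36/3 = 67.8476.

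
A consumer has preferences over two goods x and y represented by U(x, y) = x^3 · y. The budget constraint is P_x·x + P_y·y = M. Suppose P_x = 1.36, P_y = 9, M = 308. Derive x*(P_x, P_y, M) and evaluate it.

x* = 169.8529

MU_x/MU_y = (3·y)/(x); tangency sets this equal to P_x/P_y.
Rearranging, P_y·y = (1/3)·P_x·x. Substituting into the budget gives P_x·x·(1 + (1/3)) = M.
Demand: x*(P_x,P_y,M) = 0.75·M/P_x and y* = 0.25·M/P_y.
At P_x=1.36, P_y=9, M=308: x* = 0.75·308/1.36 = 169.8529.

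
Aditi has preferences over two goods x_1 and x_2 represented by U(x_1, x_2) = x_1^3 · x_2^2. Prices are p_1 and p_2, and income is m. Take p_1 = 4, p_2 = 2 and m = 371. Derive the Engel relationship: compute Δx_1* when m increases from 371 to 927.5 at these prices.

Δx_1* = 83.475

Demand: x_1*(p_1,p_2,m) = 0.6·m/p_1 and x_2* = 0.4·m/p_2.
At p_1=4, p_2=2, m=371: x_1* = 0.6·371/4 = 55.65.
At m' = 927.5: x_1* = 139.125. Change: 139.125 − 55.65 = 83.475.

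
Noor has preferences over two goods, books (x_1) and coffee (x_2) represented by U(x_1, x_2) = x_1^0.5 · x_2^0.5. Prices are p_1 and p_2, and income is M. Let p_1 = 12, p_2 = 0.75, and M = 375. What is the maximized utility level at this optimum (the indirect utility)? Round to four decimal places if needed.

V = 62.5

The MRS is x_2/x_1. Set MRS = p_1/p_2.
Rearranging, p_2·x_2 = p_1·x_1. Substituting into the budget gives p_1·x_1·(1 + 1) = M.
Demand: x_1*(p_1,p_2,M) = 0.5·M/p_1 and x_2* = 0.5·M/p_2.
At p_1=12, p_2=0.75, M=375: x_1* = 0.5·375/12 = 15.625, x_2* = 250.
Utility at the optimum: U(15.625, 250) = 62.5.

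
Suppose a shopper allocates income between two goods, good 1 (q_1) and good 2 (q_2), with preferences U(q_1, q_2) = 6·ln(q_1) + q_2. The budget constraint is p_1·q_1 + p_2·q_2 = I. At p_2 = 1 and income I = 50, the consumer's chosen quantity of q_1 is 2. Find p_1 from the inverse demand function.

Set MRS = p_1/p_2: (6/q_1)/1 = p_1/p_2.
So q_1*(p_1,p_2) = 6·p_2/p_1, independent of income; and q_2* = (I − 6·p_2)/p_2.
Set q_1* = 2 in the demand function and solve for p_1: p_1 = 3.

p_1 = 3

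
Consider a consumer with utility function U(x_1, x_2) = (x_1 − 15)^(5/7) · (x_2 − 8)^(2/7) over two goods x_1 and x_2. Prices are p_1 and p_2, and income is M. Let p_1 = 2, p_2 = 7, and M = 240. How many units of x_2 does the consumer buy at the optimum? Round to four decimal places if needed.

x_2* = 14.2857

Let x_1' = x_1−15, x_2' = x_2−8. MRS = (5/2)·x_2'/x_1' = p_1/p_2.
Substituting into the budget: x_1* = 15 + 5/7·(M − 15·p_1 − 8·p_2)/p_1, and x_2* = 8 + 2/7·(…)/p_2.
Discretionary income = 240 − 15·2 − 8·7 = 154; x_2* = 8 + 2/7·154/7 = 14.2857.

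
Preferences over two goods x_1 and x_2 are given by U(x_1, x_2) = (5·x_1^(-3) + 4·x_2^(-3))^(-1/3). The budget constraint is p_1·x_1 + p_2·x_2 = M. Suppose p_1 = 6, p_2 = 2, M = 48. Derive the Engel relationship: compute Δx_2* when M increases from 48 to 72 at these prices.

Substitute x_2 = (x_2/x_1)·x_1 into the budget: x_1* = M/(p_1 + p_2·(x_2/x_1)).
Numerically x_2/x_1 = 1.244666, so x_1* = 48/(6 + 2·1.244666) = 5.6542 and x_2* = 1.244666·5.6542 = 7.0375.
At M' = 72: x_2* = 10.5563. Change: 10.5563 − 7.0375 = 3.5188.

Δx_2* = 3.5188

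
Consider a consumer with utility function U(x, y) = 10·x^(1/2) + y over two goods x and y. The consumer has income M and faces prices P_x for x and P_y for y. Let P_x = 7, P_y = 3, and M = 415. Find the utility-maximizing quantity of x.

Utility is quasi-linear in y; the FOC for x is 5/√x = P_x/P_y.
Thus x* = (5·P_y/P_x)² — independent of M — with the rest of income spent on y.
Plugging in: x* = (5·3/7)² = 4.5918.

x* = 4.5918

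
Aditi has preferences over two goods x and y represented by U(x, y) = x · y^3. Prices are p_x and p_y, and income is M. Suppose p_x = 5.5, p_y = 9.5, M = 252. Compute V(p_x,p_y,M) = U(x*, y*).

V = 90197.0755

Demand: x*(p_x,p_y,M) = 0.25·M/p_x and y* = 0.75·M/p_y.
At p_x=5.5, p_y=9.5, M=252: x* = 0.25·252/5.5 = 11.4545, y* = 19.8947.
Utility at the optimum: U(11.4545, 19.8947) = 90197.0755.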